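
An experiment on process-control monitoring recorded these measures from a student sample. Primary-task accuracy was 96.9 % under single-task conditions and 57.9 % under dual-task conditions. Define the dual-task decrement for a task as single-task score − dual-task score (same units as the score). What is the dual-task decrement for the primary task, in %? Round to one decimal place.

Decrement = 96.9 − 57.9 = 39.0000 % ≈ 39.0 %.

39.0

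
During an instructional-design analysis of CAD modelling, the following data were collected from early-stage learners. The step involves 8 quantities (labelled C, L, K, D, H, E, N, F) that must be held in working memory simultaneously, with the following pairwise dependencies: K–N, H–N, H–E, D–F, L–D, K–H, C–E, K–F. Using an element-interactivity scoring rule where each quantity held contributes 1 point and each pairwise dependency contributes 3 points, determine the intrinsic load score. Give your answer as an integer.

32

Count of quantities held simultaneously: 8.
Count of pairwise dependencies listed: 8.
Element contribution: 8 × 1 = 8.
Interaction contribution: 8 × 3 = 24.
Intrinsic load = 8 + 24 = 32.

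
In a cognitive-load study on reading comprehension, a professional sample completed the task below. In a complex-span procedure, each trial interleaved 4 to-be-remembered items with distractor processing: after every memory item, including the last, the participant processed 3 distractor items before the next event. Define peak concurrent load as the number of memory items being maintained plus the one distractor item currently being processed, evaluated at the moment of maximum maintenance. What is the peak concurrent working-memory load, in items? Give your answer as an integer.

5

Maintenance is greatest during the distractor(s) after memory item 4: all 4 memory items are being held.
One distractor item is concurrently being processed.
Peak concurrent load = 4 + 1 = 5 items.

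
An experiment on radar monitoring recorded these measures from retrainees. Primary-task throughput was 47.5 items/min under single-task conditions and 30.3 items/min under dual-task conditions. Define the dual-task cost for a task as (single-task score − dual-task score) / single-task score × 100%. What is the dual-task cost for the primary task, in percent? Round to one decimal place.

36.2

Cost = (47.5 − 30.3) / 47.5 × 100%
     = 17.2000 / 47.5 × 100% = 36.2105%.
≈ 36.2%.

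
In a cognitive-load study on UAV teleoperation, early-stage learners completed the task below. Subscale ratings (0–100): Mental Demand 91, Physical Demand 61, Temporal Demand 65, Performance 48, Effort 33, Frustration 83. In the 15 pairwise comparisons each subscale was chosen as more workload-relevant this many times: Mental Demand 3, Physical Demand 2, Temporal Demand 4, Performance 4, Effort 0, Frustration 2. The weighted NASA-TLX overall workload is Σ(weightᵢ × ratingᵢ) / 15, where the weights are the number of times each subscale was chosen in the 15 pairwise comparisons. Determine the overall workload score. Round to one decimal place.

67.5

The tallies are the weights (they sum to 15).
Weighted sum = 3·91 + 2·61 + 4·65 + 4·48 + 0·33 + 2·83
            = 273 + 122 + 260 + 192 + 0 + 166 = 1013.
Overall workload = 1013 / 15 = 67.5333 ≈ 67.5.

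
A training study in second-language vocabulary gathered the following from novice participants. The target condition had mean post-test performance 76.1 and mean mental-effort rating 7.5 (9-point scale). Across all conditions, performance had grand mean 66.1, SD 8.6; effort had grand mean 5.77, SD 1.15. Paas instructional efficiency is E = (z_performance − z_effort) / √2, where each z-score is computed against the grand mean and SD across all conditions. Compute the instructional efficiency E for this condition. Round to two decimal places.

-0.24

z_performance = (76.1 − 66.1) / 8.6 = 10.0000 / 8.6 = 1.1628.
z_effort = (7.5 − 5.77) / 1.15 = 1.7300 / 1.15 = 1.5043.
z_P − z_E = 1.1628 − 1.5043 = -0.3415.
E = -0.3415 / √2 = -0.3415 / 1.41421 = -0.2415 ≈ -0.24.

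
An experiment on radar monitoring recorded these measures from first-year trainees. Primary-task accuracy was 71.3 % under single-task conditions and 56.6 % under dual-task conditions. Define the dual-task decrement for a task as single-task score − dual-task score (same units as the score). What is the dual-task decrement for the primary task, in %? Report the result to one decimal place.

14.7

Decrement = 71.3 − 56.6 = 14.7000 % ≈ 14.7 %.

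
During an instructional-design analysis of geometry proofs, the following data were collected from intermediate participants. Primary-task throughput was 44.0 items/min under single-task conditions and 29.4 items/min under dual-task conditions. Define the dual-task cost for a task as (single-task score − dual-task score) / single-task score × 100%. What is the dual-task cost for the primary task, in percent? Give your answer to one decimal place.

Cost = (44.0 − 29.4) / 44.0 × 100%
     = 14.6000 / 44.0 × 100% = 33.1818%.
≈ 33.2%.

33.2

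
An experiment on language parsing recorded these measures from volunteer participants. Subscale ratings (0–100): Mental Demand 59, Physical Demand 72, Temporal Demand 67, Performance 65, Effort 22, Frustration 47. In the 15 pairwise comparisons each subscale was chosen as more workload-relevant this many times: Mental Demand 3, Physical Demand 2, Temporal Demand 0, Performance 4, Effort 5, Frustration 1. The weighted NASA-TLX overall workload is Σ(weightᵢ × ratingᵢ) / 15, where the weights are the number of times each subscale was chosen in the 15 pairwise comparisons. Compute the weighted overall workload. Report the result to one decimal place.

49.2

The tallies are the weights (they sum to 15).
Weighted sum = 3·59 + 2·72 + 0·67 + 4·65 + 5·22 + 1·47
            = 177 + 144 + 0 + 260 + 110 + 47 = 738.
Overall workload = 738 / 15 = 49.2000 ≈ 49.2.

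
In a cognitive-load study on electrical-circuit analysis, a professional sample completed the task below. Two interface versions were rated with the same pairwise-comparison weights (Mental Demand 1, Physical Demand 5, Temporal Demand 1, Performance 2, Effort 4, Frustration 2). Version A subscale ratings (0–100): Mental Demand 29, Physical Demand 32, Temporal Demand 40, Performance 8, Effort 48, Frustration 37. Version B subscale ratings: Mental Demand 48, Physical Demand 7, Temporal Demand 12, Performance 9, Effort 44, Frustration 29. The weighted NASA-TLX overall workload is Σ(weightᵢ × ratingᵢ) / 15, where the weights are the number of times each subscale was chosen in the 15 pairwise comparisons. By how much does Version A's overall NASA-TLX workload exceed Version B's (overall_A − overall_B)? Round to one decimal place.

10.9

Version A weighted sum = 1·29 + 5·32 + 1·40 + 2·8 + 4·48 + 2·37 = 29 + 160 + 40 + 16 + 192 + 74 = 511; overall_A = 511/15 = 34.0667.
Version B weighted sum = 1·48 + 5·7 + 1·12 + 2·9 + 4·44 + 2·29 = 48 + 35 + 12 + 18 + 176 + 58 = 347; overall_B = 347/15 = 23.1333.
Difference = 34.0667 − 23.1333 = 10.9334 ≈ 10.9.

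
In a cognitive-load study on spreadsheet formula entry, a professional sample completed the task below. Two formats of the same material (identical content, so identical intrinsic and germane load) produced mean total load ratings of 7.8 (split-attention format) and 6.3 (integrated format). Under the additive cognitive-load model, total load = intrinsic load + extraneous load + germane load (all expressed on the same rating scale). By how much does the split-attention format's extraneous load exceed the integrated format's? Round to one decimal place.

1.5

Intrinsic and germane load are equal across formats, so the difference in total load equals the difference in extraneous load.
Extraneous-load difference = 7.8 − 6.3 = 1.5.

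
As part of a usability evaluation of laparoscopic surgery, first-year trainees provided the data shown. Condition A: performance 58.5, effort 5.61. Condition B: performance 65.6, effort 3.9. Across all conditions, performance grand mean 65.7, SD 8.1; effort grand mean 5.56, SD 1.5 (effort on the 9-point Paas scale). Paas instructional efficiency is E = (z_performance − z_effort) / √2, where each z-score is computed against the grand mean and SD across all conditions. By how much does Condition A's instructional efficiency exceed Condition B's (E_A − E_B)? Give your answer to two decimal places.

Condition A: z_P = (58.5 − 65.7)/8.1 = -0.8889; z_E = (5.61 − 5.56)/1.5 = 0.0333; E_A = (-0.8889 − 0.0333)/√2 = -0.6521.
Condition B: z_P = (65.6 − 65.7)/8.1 = -0.0123; z_E = (3.9 − 5.56)/1.5 = -1.1067; E_B = (-0.0123 − (-1.1067))/√2 = 0.7739.
E_A − E_B = -0.6521 − 0.7739 = -1.4260 ≈ -1.43.

-1.43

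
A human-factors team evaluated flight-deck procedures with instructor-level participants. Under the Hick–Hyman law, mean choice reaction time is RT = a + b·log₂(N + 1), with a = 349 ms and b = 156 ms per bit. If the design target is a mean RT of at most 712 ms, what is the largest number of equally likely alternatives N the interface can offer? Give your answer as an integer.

Set 349 + 156·log₂(N + 1) ≤ 712.
log₂(N + 1) ≤ (712 − 349) / 156 = 2.3269.
N + 1 ≤ 2^2.3269 = 5.0173.
N ≤ 4.0173, so the largest integer N is 4.

4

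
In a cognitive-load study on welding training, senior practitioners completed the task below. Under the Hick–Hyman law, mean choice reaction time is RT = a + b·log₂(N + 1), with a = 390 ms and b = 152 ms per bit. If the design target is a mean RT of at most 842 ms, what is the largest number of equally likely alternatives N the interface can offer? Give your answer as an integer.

Set 390 + 152·log₂(N + 1) ≤ 842.
log₂(N + 1) ≤ (842 − 390) / 152 = 2.9737.
N + 1 ≤ 2^2.9737 = 7.8555.
N ≤ 6.8555, so the largest integer N is 6.

6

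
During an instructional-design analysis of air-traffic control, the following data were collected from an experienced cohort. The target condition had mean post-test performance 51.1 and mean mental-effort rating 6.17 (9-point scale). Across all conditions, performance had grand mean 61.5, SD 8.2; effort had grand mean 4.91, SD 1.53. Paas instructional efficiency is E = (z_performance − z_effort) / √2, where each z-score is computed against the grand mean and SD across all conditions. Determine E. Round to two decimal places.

-1.48

z_performance = (51.1 − 61.5) / 8.2 = -10.4000 / 8.2 = -1.2683.
z_effort = (6.17 − 4.91) / 1.53 = 1.2600 / 1.53 = 0.8235.
z_P − z_E = -1.2683 − 0.8235 = -2.0918.
E = -2.0918 / √2 = -2.0918 / 1.41421 = -1.4791 ≈ -1.48.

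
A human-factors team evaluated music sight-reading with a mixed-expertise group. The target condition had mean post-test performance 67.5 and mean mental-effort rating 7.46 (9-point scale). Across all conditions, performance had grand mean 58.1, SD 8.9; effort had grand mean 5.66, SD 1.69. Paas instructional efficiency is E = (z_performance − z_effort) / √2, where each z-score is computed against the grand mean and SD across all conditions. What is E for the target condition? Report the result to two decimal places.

z_performance = (67.5 − 58.1) / 8.9 = 9.4000 / 8.9 = 1.0562.
z_effort = (7.46 − 5.66) / 1.69 = 1.8000 / 1.69 = 1.0651.
z_P − z_E = 1.0562 − 1.0651 = -0.0089.
E = -0.0089 / √2 = -0.0089 / 1.41421 = -0.0063 ≈ -0.01.

-0.01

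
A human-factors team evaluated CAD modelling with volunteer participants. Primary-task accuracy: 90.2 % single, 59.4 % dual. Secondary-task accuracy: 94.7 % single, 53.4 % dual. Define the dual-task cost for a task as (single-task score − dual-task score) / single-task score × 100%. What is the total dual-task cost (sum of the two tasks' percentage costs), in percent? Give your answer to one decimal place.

Primary cost = (90.2 − 59.4) / 90.2 × 100% = 34.1463%.
Secondary cost = (94.7 − 53.4) / 94.7 × 100% = 43.6114%.
Total = 34.1463% + 43.6114% = 77.7577% ≈ 77.8%.

77.8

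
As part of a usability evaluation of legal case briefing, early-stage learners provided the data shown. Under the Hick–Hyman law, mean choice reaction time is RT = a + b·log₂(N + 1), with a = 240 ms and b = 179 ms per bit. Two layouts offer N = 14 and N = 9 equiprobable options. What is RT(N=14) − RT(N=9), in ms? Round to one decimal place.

RT(14) = 240 + 179·log₂(15) = 240 + 179·3.9069 = 939.3351 ms.
RT(9) = 240 + 179·log₂(10) = 240 + 179·3.3219 = 834.6201 ms.
Difference = 939.3351 − 834.6201 = 104.7150 ≈ 104.7 ms.

104.7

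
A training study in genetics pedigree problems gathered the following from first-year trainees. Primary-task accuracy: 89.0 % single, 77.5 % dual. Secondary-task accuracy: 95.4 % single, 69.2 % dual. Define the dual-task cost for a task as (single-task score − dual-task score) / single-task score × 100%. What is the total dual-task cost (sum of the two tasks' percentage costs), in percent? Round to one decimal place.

Primary cost = (89.0 − 77.5) / 89.0 × 100% = 12.9213%.
Secondary cost = (95.4 − 69.2) / 95.4 × 100% = 27.4633%.
Total = 12.9213% + 27.4633% = 40.3846% ≈ 40.4%.

40.4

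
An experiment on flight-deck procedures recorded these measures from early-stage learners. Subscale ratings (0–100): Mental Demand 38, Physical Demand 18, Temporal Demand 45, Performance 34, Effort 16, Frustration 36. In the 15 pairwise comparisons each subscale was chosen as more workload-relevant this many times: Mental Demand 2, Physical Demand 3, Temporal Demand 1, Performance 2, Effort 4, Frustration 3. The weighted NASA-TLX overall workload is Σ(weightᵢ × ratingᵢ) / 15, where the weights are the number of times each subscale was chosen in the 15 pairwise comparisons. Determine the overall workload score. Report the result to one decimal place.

The tallies are the weights (they sum to 15).
Weighted sum = 2·38 + 3·18 + 1·45 + 2·34 + 4·16 + 3·36
            = 76 + 54 + 45 + 68 + 64 + 108 = 415.
Overall workload = 415 / 15 = 27.6667 ≈ 27.7.

27.7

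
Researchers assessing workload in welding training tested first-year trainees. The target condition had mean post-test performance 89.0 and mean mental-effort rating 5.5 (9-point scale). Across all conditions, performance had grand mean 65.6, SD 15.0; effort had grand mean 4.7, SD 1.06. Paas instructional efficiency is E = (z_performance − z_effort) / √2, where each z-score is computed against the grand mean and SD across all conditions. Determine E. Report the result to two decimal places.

z_performance = (89.0 − 65.6) / 15.0 = 23.4000 / 15.0 = 1.5600.
z_effort = (5.5 − 4.7) / 1.06 = 0.8000 / 1.06 = 0.7547.
z_P − z_E = 1.5600 − 0.7547 = 0.8053.
E = 0.8053 / √2 = 0.8053 / 1.41421 = 0.5694 ≈ 0.57.

0.57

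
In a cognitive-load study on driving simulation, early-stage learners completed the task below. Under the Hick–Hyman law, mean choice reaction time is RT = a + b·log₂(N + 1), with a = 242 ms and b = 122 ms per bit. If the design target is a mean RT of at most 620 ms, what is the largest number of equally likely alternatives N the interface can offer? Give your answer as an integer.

Set 242 + 122·log₂(N + 1) ≤ 620.
log₂(N + 1) ≤ (620 − 242) / 122 = 3.0984.
N + 1 ≤ 2^3.0984 = 8.5647.
N ≤ 7.5647, so the largest integer N is 7.

7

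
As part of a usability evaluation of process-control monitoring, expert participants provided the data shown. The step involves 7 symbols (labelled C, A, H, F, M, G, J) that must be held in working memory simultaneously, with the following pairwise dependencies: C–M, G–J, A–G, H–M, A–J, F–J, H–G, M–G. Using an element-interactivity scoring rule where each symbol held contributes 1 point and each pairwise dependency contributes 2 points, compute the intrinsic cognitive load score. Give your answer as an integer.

23

Count of symbols held simultaneously: 7.
Count of pairwise dependencies listed: 8.
Element contribution: 7 × 1 = 7.
Interaction contribution: 8 × 2 = 16.
Intrinsic load = 7 + 16 = 23.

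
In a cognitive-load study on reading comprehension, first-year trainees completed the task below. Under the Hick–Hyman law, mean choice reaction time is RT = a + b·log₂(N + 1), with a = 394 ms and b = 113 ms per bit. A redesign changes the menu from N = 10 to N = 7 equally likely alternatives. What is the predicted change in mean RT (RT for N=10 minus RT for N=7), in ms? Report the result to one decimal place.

51.9

RT(10) = 394 + 113·log₂(11) = 394 + 113·3.4594 = 784.9122 ms.
RT(7) = 394 + 113·log₂(8) = 394 + 113·3.0000 = 733.0000 ms.
Difference = 784.9122 − 733.0000 = 51.9122 ≈ 51.9 ms.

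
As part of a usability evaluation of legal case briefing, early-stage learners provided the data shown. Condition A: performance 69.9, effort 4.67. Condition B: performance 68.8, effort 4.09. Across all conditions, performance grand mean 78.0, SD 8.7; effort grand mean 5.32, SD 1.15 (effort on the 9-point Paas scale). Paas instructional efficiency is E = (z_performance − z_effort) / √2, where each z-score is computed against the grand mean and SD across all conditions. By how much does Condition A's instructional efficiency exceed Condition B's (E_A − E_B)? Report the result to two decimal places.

Condition A: z_P = (69.9 − 78.0)/8.7 = -0.9310; z_E = (4.67 − 5.32)/1.15 = -0.5652; E_A = (-0.9310 − (-0.5652))/√2 = -0.2587.
Condition B: z_P = (68.8 − 78.0)/8.7 = -1.0575; z_E = (4.09 − 5.32)/1.15 = -1.0696; E_B = (-1.0575 − (-1.0696))/√2 = 0.0086.
E_A − E_B = -0.2587 − 0.0086 = -0.2673 ≈ -0.27.

-0.27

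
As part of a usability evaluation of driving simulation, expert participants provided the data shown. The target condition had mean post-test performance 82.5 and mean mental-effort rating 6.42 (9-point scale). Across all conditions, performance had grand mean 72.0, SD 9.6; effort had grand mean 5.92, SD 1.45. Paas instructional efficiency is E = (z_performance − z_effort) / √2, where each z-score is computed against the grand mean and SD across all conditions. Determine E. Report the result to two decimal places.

z_performance = (82.5 − 72.0) / 9.6 = 10.5000 / 9.6 = 1.0938.
z_effort = (6.42 − 5.92) / 1.45 = 0.5000 / 1.45 = 0.3448.
z_P − z_E = 1.0938 − 0.3448 = 0.7490.
E = 0.7490 / √2 = 0.7490 / 1.41421 = 0.5296 ≈ 0.53.

0.53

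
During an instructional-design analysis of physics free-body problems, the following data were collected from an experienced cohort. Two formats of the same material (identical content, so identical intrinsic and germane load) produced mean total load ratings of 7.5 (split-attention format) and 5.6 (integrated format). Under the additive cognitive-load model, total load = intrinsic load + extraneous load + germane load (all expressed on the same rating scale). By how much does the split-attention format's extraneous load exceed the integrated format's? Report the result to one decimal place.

Intrinsic and germane load are equal across formats, so the difference in total load equals the difference in extraneous load.
Extraneous-load difference = 7.5 − 5.6 = 1.9.

1.9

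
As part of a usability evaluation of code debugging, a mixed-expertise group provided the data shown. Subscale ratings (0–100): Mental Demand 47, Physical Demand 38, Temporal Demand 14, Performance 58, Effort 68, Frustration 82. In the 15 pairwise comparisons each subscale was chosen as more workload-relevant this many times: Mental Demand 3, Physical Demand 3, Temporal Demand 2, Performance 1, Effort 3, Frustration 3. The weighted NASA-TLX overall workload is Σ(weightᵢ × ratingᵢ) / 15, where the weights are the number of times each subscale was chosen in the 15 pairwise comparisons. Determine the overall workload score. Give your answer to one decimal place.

52.7

The tallies are the weights (they sum to 15).
Weighted sum = 3·47 + 3·38 + 2·14 + 1·58 + 3·68 + 3·82
            = 141 + 114 + 28 + 58 + 204 + 246 = 791.
Overall workload = 791 / 15 = 52.7333 ≈ 52.7.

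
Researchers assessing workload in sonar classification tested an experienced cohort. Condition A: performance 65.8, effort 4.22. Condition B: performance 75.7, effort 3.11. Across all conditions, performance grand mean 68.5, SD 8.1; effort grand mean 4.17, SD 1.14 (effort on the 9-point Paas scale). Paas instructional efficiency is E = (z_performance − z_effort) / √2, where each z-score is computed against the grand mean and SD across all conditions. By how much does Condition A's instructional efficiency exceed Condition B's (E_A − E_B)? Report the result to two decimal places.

-1.55

Condition A: z_P = (65.8 − 68.5)/8.1 = -0.3333; z_E = (4.22 − 4.17)/1.14 = 0.0439; E_A = (-0.3333 − 0.0439)/√2 = -0.2667.
Condition B: z_P = (75.7 − 68.5)/8.1 = 0.8889; z_E = (3.11 − 4.17)/1.14 = -0.9298; E_B = (0.8889 − (-0.9298))/√2 = 1.2860.
E_A − E_B = -0.2667 − 1.2860 = -1.5527 ≈ -1.55.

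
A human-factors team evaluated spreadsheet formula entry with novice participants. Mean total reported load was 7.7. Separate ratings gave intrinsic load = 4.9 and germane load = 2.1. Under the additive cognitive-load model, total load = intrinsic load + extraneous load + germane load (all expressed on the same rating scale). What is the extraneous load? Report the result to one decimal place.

0.7

extraneous load = total − intrinsic − germane
             = 7.7 − 4.9 − 2.1 = 0.7.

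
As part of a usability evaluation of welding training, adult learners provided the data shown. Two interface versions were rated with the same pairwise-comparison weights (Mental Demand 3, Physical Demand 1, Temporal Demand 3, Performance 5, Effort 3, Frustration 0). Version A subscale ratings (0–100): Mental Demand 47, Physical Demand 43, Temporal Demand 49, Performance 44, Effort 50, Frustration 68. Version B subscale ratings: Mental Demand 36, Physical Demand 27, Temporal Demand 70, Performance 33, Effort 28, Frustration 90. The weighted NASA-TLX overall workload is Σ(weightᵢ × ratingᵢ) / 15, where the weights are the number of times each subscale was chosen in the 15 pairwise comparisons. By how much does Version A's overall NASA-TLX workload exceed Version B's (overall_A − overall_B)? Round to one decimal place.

7.1

Version A weighted sum = 3·47 + 1·43 + 3·49 + 5·44 + 3·50 + 0·68 = 141 + 43 + 147 + 220 + 150 + 0 = 701; overall_A = 701/15 = 46.7333.
Version B weighted sum = 3·36 + 1·27 + 3·70 + 5·33 + 3·28 + 0·90 = 108 + 27 + 210 + 165 + 84 + 0 = 594; overall_B = 594/15 = 39.6000.
Difference = 46.7333 − 39.6000 = 7.1333 ≈ 7.1.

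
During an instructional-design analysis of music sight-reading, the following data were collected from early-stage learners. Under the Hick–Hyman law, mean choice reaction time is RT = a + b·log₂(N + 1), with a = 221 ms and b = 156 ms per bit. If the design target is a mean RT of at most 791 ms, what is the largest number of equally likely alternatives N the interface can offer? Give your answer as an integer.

11

Set 221 + 156·log₂(N + 1) ≤ 791.
log₂(N + 1) ≤ (791 − 221) / 156 = 3.6538.
N + 1 ≤ 2^3.6538 = 12.5865.
N ≤ 11.5865, so the largest integer N is 11.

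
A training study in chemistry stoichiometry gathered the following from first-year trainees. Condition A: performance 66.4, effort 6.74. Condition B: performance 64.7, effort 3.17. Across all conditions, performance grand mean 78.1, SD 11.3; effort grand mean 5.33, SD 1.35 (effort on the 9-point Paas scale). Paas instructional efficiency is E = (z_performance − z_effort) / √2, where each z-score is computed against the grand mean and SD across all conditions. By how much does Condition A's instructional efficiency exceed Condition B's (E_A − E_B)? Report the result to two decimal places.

Condition A: z_P = (66.4 − 78.1)/11.3 = -1.0354; z_E = (6.74 − 5.33)/1.35 = 1.0444; E_A = (-1.0354 − 1.0444)/√2 = -1.4706.
Condition B: z_P = (64.7 − 78.1)/11.3 = -1.1858; z_E = (3.17 − 5.33)/1.35 = -1.6000; E_B = (-1.1858 − (-1.6000))/√2 = 0.2929.
E_A − E_B = -1.4706 − 0.2929 = -1.7635 ≈ -1.76.

-1.76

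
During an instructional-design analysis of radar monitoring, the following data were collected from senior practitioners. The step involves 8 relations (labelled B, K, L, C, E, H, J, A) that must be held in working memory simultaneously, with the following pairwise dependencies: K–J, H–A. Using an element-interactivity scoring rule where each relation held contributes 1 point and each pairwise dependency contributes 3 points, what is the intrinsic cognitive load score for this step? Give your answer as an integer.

Count of relations held simultaneously: 8.
Count of pairwise dependencies listed: 2.
Element contribution: 8 × 1 = 8.
Interaction contribution: 2 × 3 = 6.
Intrinsic load = 8 + 6 = 14.

14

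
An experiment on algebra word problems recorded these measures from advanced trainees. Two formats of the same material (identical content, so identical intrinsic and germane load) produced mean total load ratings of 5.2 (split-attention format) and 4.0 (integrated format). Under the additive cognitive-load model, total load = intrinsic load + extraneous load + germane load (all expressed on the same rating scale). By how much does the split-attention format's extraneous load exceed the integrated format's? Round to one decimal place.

Intrinsic and germane load are equal across formats, so the difference in total load equals the difference in extraneous load.
Extraneous-load difference = 5.2 − 4.0 = 1.2.

1.2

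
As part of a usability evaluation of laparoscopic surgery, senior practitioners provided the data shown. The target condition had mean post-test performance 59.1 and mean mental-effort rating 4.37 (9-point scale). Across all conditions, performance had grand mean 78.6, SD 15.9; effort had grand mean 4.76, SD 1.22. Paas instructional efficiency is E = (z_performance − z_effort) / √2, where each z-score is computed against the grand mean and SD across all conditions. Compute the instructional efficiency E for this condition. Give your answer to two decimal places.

z_performance = (59.1 − 78.6) / 15.9 = -19.5000 / 15.9 = -1.2264.
z_effort = (4.37 − 4.76) / 1.22 = -0.3900 / 1.22 = -0.3197.
z_P − z_E = -1.2264 − (-0.3197) = -0.9067.
E = -0.9067 / √2 = -0.9067 / 1.41421 = -0.6411 ≈ -0.64.

-0.64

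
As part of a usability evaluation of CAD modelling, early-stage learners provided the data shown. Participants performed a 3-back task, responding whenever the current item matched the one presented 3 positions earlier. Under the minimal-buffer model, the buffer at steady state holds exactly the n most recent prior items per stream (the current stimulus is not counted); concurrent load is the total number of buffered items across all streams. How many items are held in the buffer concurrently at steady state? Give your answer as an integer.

3

The buffer holds the 3 most recent prior items.
Steady-state concurrent load = 3 items.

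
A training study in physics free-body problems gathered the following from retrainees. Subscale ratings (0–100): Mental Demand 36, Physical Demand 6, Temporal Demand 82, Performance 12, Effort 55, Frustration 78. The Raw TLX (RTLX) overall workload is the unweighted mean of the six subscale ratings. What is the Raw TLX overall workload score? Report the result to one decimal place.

Sum of ratings = 36 + 6 + 82 + 12 + 55 + 78 = 269.
RTLX = 269 / 6 = 44.8333 ≈ 44.8.

44.8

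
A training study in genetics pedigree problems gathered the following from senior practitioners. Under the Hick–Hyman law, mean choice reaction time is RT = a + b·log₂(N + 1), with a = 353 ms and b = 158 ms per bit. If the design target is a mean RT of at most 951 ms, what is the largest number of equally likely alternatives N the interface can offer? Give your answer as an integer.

12

Set 353 + 158·log₂(N + 1) ≤ 951.
log₂(N + 1) ≤ (951 − 353) / 158 = 3.7848.
N + 1 ≤ 2^3.7848 = 13.7828.
N ≤ 12.7828, so the largest integer N is 12.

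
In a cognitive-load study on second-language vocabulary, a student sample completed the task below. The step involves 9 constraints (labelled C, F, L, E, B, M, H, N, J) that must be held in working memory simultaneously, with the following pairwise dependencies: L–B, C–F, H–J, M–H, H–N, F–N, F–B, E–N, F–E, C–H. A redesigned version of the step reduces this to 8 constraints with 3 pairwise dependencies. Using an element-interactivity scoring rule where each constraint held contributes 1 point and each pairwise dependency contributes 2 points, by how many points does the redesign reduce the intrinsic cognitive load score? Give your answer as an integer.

15

Original: 9 × 1 + 10 × 2 = 9 + 20 = 29.
Redesigned: 8 × 1 + 3 × 2 = 8 + 6 = 14.
Reduction = 29 − 14 = 15.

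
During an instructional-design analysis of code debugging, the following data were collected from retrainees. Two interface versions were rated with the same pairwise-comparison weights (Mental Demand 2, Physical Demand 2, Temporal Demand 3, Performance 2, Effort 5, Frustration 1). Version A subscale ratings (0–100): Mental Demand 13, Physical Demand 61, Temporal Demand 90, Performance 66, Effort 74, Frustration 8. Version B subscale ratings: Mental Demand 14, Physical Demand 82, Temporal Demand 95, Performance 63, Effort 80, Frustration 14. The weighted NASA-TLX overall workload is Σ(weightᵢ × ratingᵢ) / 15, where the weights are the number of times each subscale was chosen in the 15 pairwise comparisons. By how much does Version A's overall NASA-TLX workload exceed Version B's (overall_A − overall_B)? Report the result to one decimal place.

-5.9

Version A weighted sum = 2·13 + 2·61 + 3·90 + 2·66 + 5·74 + 1·8 = 26 + 122 + 270 + 132 + 370 + 8 = 928; overall_A = 928/15 = 61.8667.
Version B weighted sum = 2·14 + 2·82 + 3·95 + 2·63 + 5·80 + 1·14 = 28 + 164 + 285 + 126 + 400 + 14 = 1017; overall_B = 1017/15 = 67.8000.
Difference = 61.8667 − 67.8000 = -5.9333 ≈ -5.9.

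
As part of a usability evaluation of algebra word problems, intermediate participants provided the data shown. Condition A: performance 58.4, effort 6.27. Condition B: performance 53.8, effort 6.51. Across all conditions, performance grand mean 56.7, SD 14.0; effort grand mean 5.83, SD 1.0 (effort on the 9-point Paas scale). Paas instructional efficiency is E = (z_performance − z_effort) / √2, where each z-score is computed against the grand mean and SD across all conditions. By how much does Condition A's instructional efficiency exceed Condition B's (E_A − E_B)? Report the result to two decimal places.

Condition A: z_P = (58.4 − 56.7)/14.0 = 0.1214; z_E = (6.27 − 5.83)/1.0 = 0.4400; E_A = (0.1214 − 0.4400)/√2 = -0.2253.
Condition B: z_P = (53.8 − 56.7)/14.0 = -0.2071; z_E = (6.51 − 5.83)/1.0 = 0.6800; E_B = (-0.2071 − 0.6800)/√2 = -0.6273.
E_A − E_B = -0.2253 − (-0.6273) = 0.4020 ≈ 0.40.

0.40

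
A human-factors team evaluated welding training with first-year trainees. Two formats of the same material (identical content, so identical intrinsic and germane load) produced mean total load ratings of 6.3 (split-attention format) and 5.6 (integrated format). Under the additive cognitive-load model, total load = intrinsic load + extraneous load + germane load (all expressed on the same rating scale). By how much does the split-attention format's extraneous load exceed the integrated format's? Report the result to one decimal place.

Intrinsic and germane load are equal across formats, so the difference in total load equals the difference in extraneous load.
Extraneous-load difference = 6.3 − 5.6 = 0.7.

0.7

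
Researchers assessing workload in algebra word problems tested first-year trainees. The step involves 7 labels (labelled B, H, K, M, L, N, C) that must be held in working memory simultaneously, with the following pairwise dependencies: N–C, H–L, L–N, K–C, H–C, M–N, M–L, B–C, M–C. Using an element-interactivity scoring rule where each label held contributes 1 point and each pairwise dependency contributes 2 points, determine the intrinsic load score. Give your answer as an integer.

Count of labels held simultaneously: 7.
Count of pairwise dependencies listed: 9.
Element contribution: 7 × 1 = 7.
Interaction contribution: 9 × 2 = 18.
Intrinsic load = 7 + 18 = 25.

25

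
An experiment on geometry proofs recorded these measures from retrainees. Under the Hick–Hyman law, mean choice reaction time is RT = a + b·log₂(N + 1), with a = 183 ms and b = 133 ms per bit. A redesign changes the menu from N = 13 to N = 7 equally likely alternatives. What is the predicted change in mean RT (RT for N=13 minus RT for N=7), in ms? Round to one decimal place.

RT(13) = 183 + 133·log₂(14) = 183 + 133·3.8074 = 689.3842 ms.
RT(7) = 183 + 133·log₂(8) = 183 + 133·3.0000 = 582.0000 ms.
Difference = 689.3842 − 582.0000 = 107.3842 ≈ 107.4 ms.

107.4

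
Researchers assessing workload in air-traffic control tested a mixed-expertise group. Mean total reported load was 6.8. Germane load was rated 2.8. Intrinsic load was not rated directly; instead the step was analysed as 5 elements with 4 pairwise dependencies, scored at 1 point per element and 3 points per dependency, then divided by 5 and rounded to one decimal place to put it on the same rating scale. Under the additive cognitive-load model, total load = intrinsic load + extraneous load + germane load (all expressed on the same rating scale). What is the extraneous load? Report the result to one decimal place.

Intrinsic (element-interactivity): (5 × 1 + 4 × 3) / 5 = 17 / 5 = 3.4000 → 3.4.
extraneous load = total − intrinsic − germane
             = 6.8 − 3.4 − 2.8 = 0.6.

0.6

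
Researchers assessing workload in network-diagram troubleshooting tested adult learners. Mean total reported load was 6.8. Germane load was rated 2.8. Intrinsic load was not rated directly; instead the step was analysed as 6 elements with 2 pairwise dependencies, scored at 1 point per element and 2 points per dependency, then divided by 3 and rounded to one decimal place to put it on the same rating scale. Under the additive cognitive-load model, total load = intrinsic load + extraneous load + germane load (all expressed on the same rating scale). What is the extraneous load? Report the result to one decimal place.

Intrinsic (element-interactivity): (6 × 1 + 2 × 2) / 3 = 10 / 3 = 3.3333 → 3.3.
extraneous load = total − intrinsic − germane
             = 6.8 − 3.3 − 2.8 = 0.7.

0.7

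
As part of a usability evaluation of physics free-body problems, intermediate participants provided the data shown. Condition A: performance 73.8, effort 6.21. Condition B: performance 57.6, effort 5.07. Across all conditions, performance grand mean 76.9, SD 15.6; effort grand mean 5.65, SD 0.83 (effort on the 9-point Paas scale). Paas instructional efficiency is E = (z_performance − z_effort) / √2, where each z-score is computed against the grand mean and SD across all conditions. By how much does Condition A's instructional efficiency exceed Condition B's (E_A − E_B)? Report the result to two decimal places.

Condition A: z_P = (73.8 − 76.9)/15.6 = -0.1987; z_E = (6.21 − 5.65)/0.83 = 0.6747; E_A = (-0.1987 − 0.6747)/√2 = -0.6176.
Condition B: z_P = (57.6 − 76.9)/15.6 = -1.2372; z_E = (5.07 − 5.65)/0.83 = -0.6988; E_B = (-1.2372 − (-0.6988))/√2 = -0.3807.
E_A − E_B = -0.6176 − (-0.3807) = -0.2369 ≈ -0.24.

-0.24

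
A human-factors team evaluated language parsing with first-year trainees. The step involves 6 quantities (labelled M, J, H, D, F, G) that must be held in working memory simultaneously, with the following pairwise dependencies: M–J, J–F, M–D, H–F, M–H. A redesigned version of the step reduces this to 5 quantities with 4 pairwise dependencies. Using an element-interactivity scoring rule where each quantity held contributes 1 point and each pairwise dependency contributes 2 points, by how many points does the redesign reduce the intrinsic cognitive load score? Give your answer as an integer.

3

Original: 6 × 1 + 5 × 2 = 6 + 10 = 16.
Redesigned: 5 × 1 + 4 × 2 = 5 + 8 = 13.
Reduction = 16 − 13 = 3.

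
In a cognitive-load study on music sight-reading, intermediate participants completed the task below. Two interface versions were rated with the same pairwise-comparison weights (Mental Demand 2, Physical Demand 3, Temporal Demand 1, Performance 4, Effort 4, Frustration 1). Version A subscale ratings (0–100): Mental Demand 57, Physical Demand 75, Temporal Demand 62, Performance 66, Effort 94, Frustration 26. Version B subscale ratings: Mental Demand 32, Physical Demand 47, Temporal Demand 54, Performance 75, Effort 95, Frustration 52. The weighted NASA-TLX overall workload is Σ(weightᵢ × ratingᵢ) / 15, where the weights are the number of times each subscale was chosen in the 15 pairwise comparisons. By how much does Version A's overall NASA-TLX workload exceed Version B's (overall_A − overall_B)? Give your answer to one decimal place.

5.1

Version A weighted sum = 2·57 + 3·75 + 1·62 + 4·66 + 4·94 + 1·26 = 114 + 225 + 62 + 264 + 376 + 26 = 1067; overall_A = 1067/15 = 71.1333.
Version B weighted sum = 2·32 + 3·47 + 1·54 + 4·75 + 4·95 + 1·52 = 64 + 141 + 54 + 300 + 380 + 52 = 991; overall_B = 991/15 = 66.0667.
Difference = 71.1333 − 66.0667 = 5.0666 ≈ 5.1.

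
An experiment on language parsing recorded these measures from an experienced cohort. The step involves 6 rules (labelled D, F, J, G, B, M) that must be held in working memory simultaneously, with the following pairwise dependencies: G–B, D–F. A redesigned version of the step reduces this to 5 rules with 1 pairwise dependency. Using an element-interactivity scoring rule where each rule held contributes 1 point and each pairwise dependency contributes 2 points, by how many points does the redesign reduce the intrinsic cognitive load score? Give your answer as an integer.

Original: 6 × 1 + 2 × 2 = 6 + 4 = 10.
Redesigned: 5 × 1 + 1 × 2 = 5 + 2 = 7.
Reduction = 10 − 7 = 3.

3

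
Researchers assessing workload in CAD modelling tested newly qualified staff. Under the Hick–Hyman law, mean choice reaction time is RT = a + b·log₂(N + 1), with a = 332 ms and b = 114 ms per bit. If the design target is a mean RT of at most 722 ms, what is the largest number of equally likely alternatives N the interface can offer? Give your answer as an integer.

9

Set 332 + 114·log₂(N + 1) ≤ 722.
log₂(N + 1) ≤ (722 − 332) / 114 = 3.4211.
N + 1 ≤ 2^3.4211 = 10.7116.
N ≤ 9.7116, so the largest integer N is 9.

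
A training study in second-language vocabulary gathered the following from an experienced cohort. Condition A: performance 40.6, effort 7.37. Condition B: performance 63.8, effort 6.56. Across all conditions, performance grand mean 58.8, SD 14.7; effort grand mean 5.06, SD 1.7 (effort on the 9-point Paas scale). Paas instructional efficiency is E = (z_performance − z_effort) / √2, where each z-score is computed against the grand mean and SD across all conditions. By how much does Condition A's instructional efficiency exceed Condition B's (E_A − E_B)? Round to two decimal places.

Condition A: z_P = (40.6 − 58.8)/14.7 = -1.2381; z_E = (7.37 − 5.06)/1.7 = 1.3588; E_A = (-1.2381 − 1.3588)/√2 = -1.8363.
Condition B: z_P = (63.8 − 58.8)/14.7 = 0.3401; z_E = (6.56 − 5.06)/1.7 = 0.8824; E_B = (0.3401 − 0.8824)/√2 = -0.3835.
E_A − E_B = -1.8363 − (-0.3835) = -1.4528 ≈ -1.45.

-1.45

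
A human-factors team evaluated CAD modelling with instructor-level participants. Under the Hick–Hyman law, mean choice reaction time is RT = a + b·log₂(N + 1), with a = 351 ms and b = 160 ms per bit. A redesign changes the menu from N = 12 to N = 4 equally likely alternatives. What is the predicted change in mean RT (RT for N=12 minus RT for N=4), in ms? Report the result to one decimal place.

RT(12) = 351 + 160·log₂(13) = 351 + 160·3.7004 = 943.0640 ms.
RT(4) = 351 + 160·log₂(5) = 351 + 160·2.3219 = 722.5040 ms.
Difference = 943.0640 − 722.5040 = 220.5600 ≈ 220.6 ms.

220.6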